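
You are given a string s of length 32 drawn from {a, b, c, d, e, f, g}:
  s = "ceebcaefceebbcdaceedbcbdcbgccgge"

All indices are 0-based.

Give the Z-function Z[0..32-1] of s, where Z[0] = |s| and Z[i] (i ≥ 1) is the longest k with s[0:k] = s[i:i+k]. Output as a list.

[32, 0, 0, 0, 1, 0, 0, 0, 4, 0, 0, 0, 0, 1, 0, 0, 3, 0, 0, 0, 0, 1, 0, 0, 1, 0, 0, 1, 1, 0, 0, 0]

Z[0]=32
i=1: i≥r, start 0; Z[1]=0
i=2: i≥r, start 0; Z[2]=0
i=3: i≥r, start 0; Z[3]=0
i=4: i≥r, start 0; Z[4]=1 extend→box=[4,5)
i=5: i≥r, start 0; Z[5]=0
i=6: i≥r, start 0; Z[6]=0
i=7: i≥r, start 0; Z[7]=0
i=8: i≥r, start 0; Z[8]=4 extend→box=[8,12)
i=9: min(r-i=3, Z[1]=0)=0; Z[9]=0
i=10: min(r-i=2, Z[2]=0)=0; Z[10]=0
i=11: min(r-i=1, Z[3]=0)=0; Z[11]=0
i=12: i≥r, start 0; Z[12]=0
i=13: i≥r, start 0; Z[13]=1 extend→box=[13,14)
i=14: i≥r, start 0; Z[14]=0
i=15: i≥r, start 0; Z[15]=0
i=16: i≥r, start 0; Z[16]=3 extend→box=[16,19)
i=17: min(r-i=2, Z[1]=0)=0; Z[17]=0
i=18: min(r-i=1, Z[2]=0)=0; Z[18]=0
i=19: i≥r, start 0; Z[19]=0
i=20: i≥r, start 0; Z[20]=0
i=21: i≥r, start 0; Z[21]=1 extend→box=[21,22)
i=22: i≥r, start 0; Z[22]=0
i=23: i≥r, start 0; Z[23]=0
i=24: i≥r, start 0; Z[24]=1 extend→box=[24,25)
i=25: i≥r, start 0; Z[25]=0
i=26: i≥r, start 0; Z[26]=0
i=27: i≥r, start 0; Z[27]=1 extend→box=[27,28)
i=28: i≥r, start 0; Z[28]=1 extend→box=[28,29)
i=29: i≥r, start 0; Z[29]=0
i=30: i≥r, start 0; Z[30]=0
i=31: i≥r, start 0; Z[31]=0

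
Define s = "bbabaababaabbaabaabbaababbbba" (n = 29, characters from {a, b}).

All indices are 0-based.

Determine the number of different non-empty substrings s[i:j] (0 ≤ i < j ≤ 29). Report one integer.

324

sorted suffixes:
  #0 SA[0]=28  'a'
  #1 SA[1]=13  'aabaabbaababbbba'
  #2 SA[2]=4  'aababaabbaabaabbaababbbba'
  #3 SA[3]=20  'aababbbba'
  #4 SA[4]=9  'aabbaabaabbaababbbba'
  #5 SA[5]=16  'aabbaababbbba'
  #6 SA[6]=2  'abaababaabbaabaabbaababbbba'
  #7 SA[7]=7  'abaabbaabaabbaababbbba'
  #8 SA[8]=14  'abaabbaababbbba'
  #9 SA[9]=5  'ababaabbaabaabbaababbbba'
  #10 SA[10]=21  'ababbbba'
  #11 SA[11]=10  'abbaabaabbaababbbba'
  #12 SA[12]=17  'abbaababbbba'
  #13 SA[13]=23  'abbbba'
  #14 SA[14]=27  'ba'
  #15 SA[15]=12  'baabaabbaababbbba'
  #16 SA[16]=3  'baababaabbaabaabbaababbbba'
  #17 SA[17]=19  'baababbbba'
  #18 SA[18]=8  'baabbaabaabbaababbbba'
  #19 SA[19]=15  'baabbaababbbba'
  #20 SA[20]=1  'babaababaabbaabaabbaababbbba'
  #21 SA[21]=6  'babaabbaabaabbaababbbba'
  #22 SA[22]=22  'babbbba'
  #23 SA[23]=26  'bba'
  #24 SA[24]=11  'bbaabaabbaababbbba'
  #25 SA[25]=18  'bbaababbbba'
  #26 SA[26]=0  'bbabaababaabbaabaabbaababbbba'
  #27 SA[27]=25  'bbba'
  #28 SA[28]=24  'bbbba'

SA = [28, 13, 4, 20, 9, 16, 2, 7, 14, 5, 21, 10, 17, 23, 27, 12, 3, 19, 8, 15, 1, 6, 22, 26, 11, 18, 0, 25, 24]
rank  pair      lcp
   1  s[28:],s[13:]  1  'a'
   2  s[13:],s[4:]  4  'aaba'
   3  s[4:],s[20:]  5  'aabab'
   4  s[20:],s[9:]  3  'aab'
   5  s[9:],s[16:]  8  'aabbaaba'
   6  s[16:],s[2:]  1  'a'
   7  s[2:],s[7:]  5  'abaab'
   8  s[7:],s[14:]  10  'abaabbaaba'
   9  s[14:],s[5:]  3  'aba'
  10  s[5:],s[21:]  4  'abab'
  11  s[21:],s[10:]  2  'ab'
  12  s[10:],s[17:]  7  'abbaaba'
  13  s[17:],s[23:]  3  'abb'
  14  s[23:],s[27:]  0  ''
  15  s[27:],s[12:]  2  'ba'
  16  s[12:],s[3:]  5  'baaba'
  17  s[3:],s[19:]  6  'baabab'
  18  s[19:],s[8:]  4  'baab'
  19  s[8:],s[15:]  9  'baabbaaba'
  20  s[15:],s[1:]  2  'ba'
  21  s[1:],s[6:]  6  'babaab'
  22  s[6:],s[22:]  3  'bab'
  23  s[22:],s[26:]  1  'b'
  24  s[26:],s[11:]  3  'bba'
  25  s[11:],s[18:]  6  'bbaaba'
  26  s[18:],s[0:]  3  'bba'
  27  s[0:],s[25:]  2  'bb'
  28  s[25:],s[24:]  3  'bbb'

n(n+1)/2 = 29·30/2 = 435
Σ LCP = 0 + 1 + 4 + 5 + 3 + 8 + 1 + 5 + 10 + 3 + 4 + 2 + 7 + 3 + 0 + 2 + 5 + 6 + 4 + 9 + 2 + 6 + 3 + 1 + 3 + 6 + 3 + 2 + 3 = 111
distinct = 435 − 111 = 324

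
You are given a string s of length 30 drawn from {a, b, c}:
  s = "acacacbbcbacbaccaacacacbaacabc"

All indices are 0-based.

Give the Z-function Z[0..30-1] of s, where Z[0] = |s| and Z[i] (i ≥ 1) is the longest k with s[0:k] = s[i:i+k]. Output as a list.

[30, 0, 4, 0, 2, 0, 0, 0, 0, 0, 2, 0, 0, 2, 0, 0, 1, 7, 0, 4, 0, 2, 0, 0, 1, 3, 0, 1, 0, 0]

Z[0]=30
i=1: i≥r, start 0; Z[1]=0
i=2: i≥r, start 0; Z[2]=4 scan→box=[2,6)
i=3: min(r-i=3, Z[1]=0)=0; Z[3]=0
i=4: min(r-i=2, Z[2]=4)=2; Z[4]=2
i=5: min(r-i=1, Z[3]=0)=0; Z[5]=0
i=6: i≥r, start 0; Z[6]=0
i=7: i≥r, start 0; Z[7]=0
i=8: i≥r, start 0; Z[8]=0
i=9: i≥r, start 0; Z[9]=0
i=10: i≥r, start 0; Z[10]=2 scan→box=[10,12)
i=11: min(r-i=1, Z[1]=0)=0; Z[11]=0
i=12: i≥r, start 0; Z[12]=0
i=13: i≥r, start 0; Z[13]=2 scan→box=[13,15)
i=14: min(r-i=1, Z[1]=0)=0; Z[14]=0
i=15: i≥r, start 0; Z[15]=0
i=16: i≥r, start 0; Z[16]=1 scan→box=[16,17)
i=17: i≥r, start 0; Z[17]=7 scan→box=[17,24)
i=18: min(r-i=6, Z[1]=0)=0; Z[18]=0
i=19: min(r-i=5, Z[2]=4)=4; Z[19]=4
i=20: min(r-i=4, Z[3]=0)=0; Z[20]=0
i=21: min(r-i=3, Z[4]=2)=2; Z[21]=2
i=22: min(r-i=2, Z[5]=0)=0; Z[22]=0
i=23: min(r-i=1, Z[6]=0)=0; Z[23]=0
i=24: i≥r, start 0; Z[24]=1 scan→box=[24,25)
i=25: i≥r, start 0; Z[25]=3 scan→box=[25,28)
i=26: min(r-i=2, Z[1]=0)=0; Z[26]=0
i=27: min(r-i=1, Z[2]=4)=1; Z[27]=1
i=28: i≥r, start 0; Z[28]=0
i=29: i≥r, start 0; Z[29]=0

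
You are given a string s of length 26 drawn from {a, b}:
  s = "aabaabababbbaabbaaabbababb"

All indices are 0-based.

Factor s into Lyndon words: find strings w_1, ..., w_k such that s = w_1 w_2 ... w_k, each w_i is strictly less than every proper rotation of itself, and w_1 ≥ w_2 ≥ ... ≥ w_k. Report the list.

["aabaabababbbaabb", "aaabbababb"]

emit factor 1: 'aabaabababbbaabb' (i=0, period=16)
emit factor 2: 'aaabbababb' (i=16, period=10)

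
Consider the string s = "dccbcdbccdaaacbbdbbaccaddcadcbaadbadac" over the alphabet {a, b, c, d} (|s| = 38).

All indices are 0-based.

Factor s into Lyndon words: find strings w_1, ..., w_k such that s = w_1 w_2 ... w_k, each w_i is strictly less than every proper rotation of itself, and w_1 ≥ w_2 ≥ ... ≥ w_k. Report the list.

emit factor 1: 'd' (i=0, period=1)
emit factor 2: 'c' (i=1, period=1)
emit factor 3: 'c' (i=2, period=1)
emit factor 4: 'bcd' (i=3, period=3)
emit factor 5: 'bccd' (i=6, period=4)
emit factor 6: 'aaacbbdbbaccaddcadcbaadbadac' (i=10, period=28)

["d", "c", "c", "bcd", "bccd", "aaacbbdbbaccaddcadcbaadbadac"]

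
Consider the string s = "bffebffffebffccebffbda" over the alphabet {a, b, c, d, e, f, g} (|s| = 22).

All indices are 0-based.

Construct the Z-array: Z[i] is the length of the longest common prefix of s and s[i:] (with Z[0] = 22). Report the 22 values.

[22, 0, 0, 0, 3, 0, 0, 0, 0, 0, 3, 0, 0, 0, 0, 0, 3, 0, 0, 1, 0, 0]

Z[0]=22
i=1: outside box; Z[1]=0
i=2: outside box; Z[2]=0
i=3: outside box; Z[3]=0
i=4: outside box; Z[4]=3 grow→box=[4,7)
i=5: min(r-i=2, Z[1]=0)=0; Z[5]=0
i=6: min(r-i=1, Z[2]=0)=0; Z[6]=0
i=7: outside box; Z[7]=0
i=8: outside box; Z[8]=0
i=9: outside box; Z[9]=0
i=10: outside box; Z[10]=3 grow→box=[10,13)
i=11: min(r-i=2, Z[1]=0)=0; Z[11]=0
i=12: min(r-i=1, Z[2]=0)=0; Z[12]=0
i=13: outside box; Z[13]=0
i=14: outside box; Z[14]=0
i=15: outside box; Z[15]=0
i=16: outside box; Z[16]=3 grow→box=[16,19)
i=17: min(r-i=2, Z[1]=0)=0; Z[17]=0
i=18: min(r-i=1, Z[2]=0)=0; Z[18]=0
i=19: outside box; Z[19]=1 grow→box=[19,20)
i=20: outside box; Z[20]=0
i=21: outside box; Z[21]=0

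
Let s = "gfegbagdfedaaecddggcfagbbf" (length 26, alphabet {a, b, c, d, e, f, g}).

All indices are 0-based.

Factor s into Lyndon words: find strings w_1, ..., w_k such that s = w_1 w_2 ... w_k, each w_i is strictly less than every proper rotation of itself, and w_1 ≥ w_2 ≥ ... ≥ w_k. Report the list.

["g", "f", "eg", "b", "agdfed", "aaecddggcfagbbf"]

emit factor 1: 'g' (i=0, period=1)
emit factor 2: 'f' (i=1, period=1)
emit factor 3: 'eg' (i=2, period=2)
emit factor 4: 'b' (i=4, period=1)
emit factor 5: 'agdfed' (i=5, period=6)
emit factor 6: 'aaecddggcfagbbf' (i=11, period=15)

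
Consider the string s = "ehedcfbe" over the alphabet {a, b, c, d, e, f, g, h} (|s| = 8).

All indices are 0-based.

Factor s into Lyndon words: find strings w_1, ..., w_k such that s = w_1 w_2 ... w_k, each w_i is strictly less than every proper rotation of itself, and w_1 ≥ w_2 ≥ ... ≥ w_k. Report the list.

["eh", "e", "d", "cf", "be"]

emit factor 1: 'eh' (i=0, period=2)
emit factor 2: 'e' (i=2, period=1)
emit factor 3: 'd' (i=3, period=1)
emit factor 4: 'cf' (i=4, period=2)
emit factor 5: 'be' (i=6, period=2)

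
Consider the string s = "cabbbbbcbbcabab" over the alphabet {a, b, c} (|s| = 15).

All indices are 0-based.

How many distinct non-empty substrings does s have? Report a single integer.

95

rank | idx | suffix
   0 |  13 | ab
   1 |  11 | abab
   2 |   1 | abbbbbcbbcabab
   3 |  14 | b
   4 |  12 | bab
   5 |   2 | bbbbbcbbcabab
   6 |   3 | bbbbcbbcabab
   7 |   4 | bbbcbbcabab
   8 |   8 | bbcabab
   9 |   5 | bbcbbcabab
  10 |   9 | bcabab
  11 |   6 | bcbbcabab
  12 |  10 | cabab
  13 |   0 | cabbbbbcbbcabab
  14 |   7 | cbbcabab

SA = [13, 11, 1, 14, 12, 2, 3, 4, 8, 5, 9, 6, 10, 0, 7]
[i] adj suffixes → lcp
  [1] 13/11 → 2 ('ab')
  [2] 11/1 → 2 ('ab')
  [3] 1/14 → 0 ('')
  [4] 14/12 → 1 ('b')
  [5] 12/2 → 1 ('b')
  [6] 2/3 → 4 ('bbbb')
  [7] 3/4 → 3 ('bbb')
  [8] 4/8 → 2 ('bb')
  [9] 8/5 → 3 ('bbc')
  [10] 5/9 → 1 ('b')
  [11] 9/6 → 2 ('bc')
  [12] 6/10 → 0 ('')
  [13] 10/0 → 3 ('cab')
  [14] 0/7 → 1 ('c')

n(n+1)/2 = 15·16/2 = 120
Σ LCP = 0 + 2 + 2 + 0 + 1 + 1 + 4 + 3 + 2 + 3 + 1 + 2 + 0 + 3 + 1 = 25
distinct = 120 − 25 = 95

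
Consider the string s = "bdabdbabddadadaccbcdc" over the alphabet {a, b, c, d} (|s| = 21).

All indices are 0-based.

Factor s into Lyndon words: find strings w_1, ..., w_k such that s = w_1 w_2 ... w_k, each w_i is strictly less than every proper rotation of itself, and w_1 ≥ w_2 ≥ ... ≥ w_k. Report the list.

emit factor 1: 'bd' (i=0, period=2)
emit factor 2: 'abdbabddadadaccbcdc' (i=2, period=19)

["bd", "abdbabddadadaccbcdc"]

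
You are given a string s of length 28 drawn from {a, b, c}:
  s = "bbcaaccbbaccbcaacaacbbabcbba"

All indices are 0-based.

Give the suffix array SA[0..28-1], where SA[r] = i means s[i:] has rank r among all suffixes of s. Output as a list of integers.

[27, 14, 17, 3, 22, 15, 18, 4, 9, 26, 21, 8, 25, 20, 7, 0, 12, 1, 23, 13, 16, 2, 24, 19, 6, 11, 5, 10]

rank | idx | suffix
   0 |  27 | a
   1 |  14 | aacaacbbabcbba
   2 |  17 | aacbbabcbba
   3 |   3 | aaccbbaccbcaacaacbbabcbba
   4 |  22 | abcbba
   5 |  15 | acaacbbabcbba
   6 |  18 | acbbabcbba
   7 |   4 | accbbaccbcaacaacbbabcbba
   8 |   9 | accbcaacaacbbabcbba
   9 |  26 | ba
  10 |  21 | babcbba
  11 |   8 | baccbcaacaacbbabcbba
  12 |  25 | bba
  13 |  20 | bbabcbba
  14 |   7 | bbaccbcaacaacbbabcbba
  15 |   0 | bbcaaccbbaccbcaacaacbbabcbba
  16 |  12 | bcaacaacbbabcbba
  17 |   1 | bcaaccbbaccbcaacaacbbabcbba
  18 |  23 | bcbba
  19 |  13 | caacaacbbabcbba
  20 |  16 | caacbbabcbba
  21 |   2 | caaccbbaccbcaacaacbbabcbba
  22 |  24 | cbba
  23 |  19 | cbbabcbba
  24 |   6 | cbbaccbcaacaacbbabcbba
  25 |  11 | cbcaacaacbbabcbba
  26 |   5 | ccbbaccbcaacaacbbabcbba
  27 |  10 | ccbcaacaacbbabcbba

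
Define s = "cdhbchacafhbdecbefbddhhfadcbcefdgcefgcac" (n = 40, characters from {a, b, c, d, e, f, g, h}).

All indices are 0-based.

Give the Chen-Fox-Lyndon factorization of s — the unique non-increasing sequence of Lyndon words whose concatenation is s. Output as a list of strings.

emit factor 1: 'cdh' (i=0, period=3)
emit factor 2: 'bch' (i=3, period=3)
emit factor 3: 'acafhbdecbefbddhhfadcbcefdgcefgc' (i=6, period=32)
emit factor 4: 'ac' (i=38, period=2)

["cdh", "bch", "acafhbdecbefbddhhfadcbcefdgcefgc", "ac"]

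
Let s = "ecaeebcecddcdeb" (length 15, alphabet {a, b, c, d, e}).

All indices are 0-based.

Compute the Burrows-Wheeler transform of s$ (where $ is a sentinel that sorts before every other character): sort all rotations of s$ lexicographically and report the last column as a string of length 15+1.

rank  rotation          last
    0  $ecaeebcecddcdeb  b
    1  aeebcecddcdeb$ec  c
    2  b$ecaeebcecddcde  e
    3  bcecddcdeb$ecaee  e
    4  caeebcecddcdeb$e  e
    5  cddcdeb$ecaeebce  e
    6  cdeb$ecaeebcecdd  d
    7  cecddcdeb$ecaeeb  b
    8  dcdeb$ecaeebcecd  d
    9  ddcdeb$ecaeebcec  c
   10  deb$ecaeebcecddc  c
   11  eb$ecaeebcecddcd  d
   12  ebcecddcdeb$ecae  e
   13  ecaeebcecddcdeb$  $
   14  ecddcdeb$ecaeebc  c
   15  eebcecddcdeb$eca  a

bceeeedbdccde$ca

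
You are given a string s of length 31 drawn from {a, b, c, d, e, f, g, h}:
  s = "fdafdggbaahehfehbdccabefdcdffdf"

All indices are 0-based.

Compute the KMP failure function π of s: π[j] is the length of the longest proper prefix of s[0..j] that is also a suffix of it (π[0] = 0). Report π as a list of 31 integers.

π[0] = 0
j=1 s[j]='d': π[1]=0 (border '')
j=2 s[j]='a': π[2]=0 (border '')
j=3 s[j]='f': π[3]=1 (border 'f')
j=4 s[j]='d': π[4]=2 (border 'fd')
j=5 s[j]='g': k: 2→0; π[5]=0 (border '')
j=6 s[j]='g': π[6]=0 (border '')
j=7 s[j]='b': π[7]=0 (border '')
j=8 s[j]='a': π[8]=0 (border '')
j=9 s[j]='a': π[9]=0 (border '')
j=10 s[j]='h': π[10]=0 (border '')
j=11 s[j]='e': π[11]=0 (border '')
j=12 s[j]='h': π[12]=0 (border '')
j=13 s[j]='f': π[13]=1 (border 'f')
j=14 s[j]='e': k: 1→0; π[14]=0 (border '')
j=15 s[j]='h': π[15]=0 (border '')
j=16 s[j]='b': π[16]=0 (border '')
j=17 s[j]='d': π[17]=0 (border '')
j=18 s[j]='c': π[18]=0 (border '')
j=19 s[j]='c': π[19]=0 (border '')
j=20 s[j]='a': π[20]=0 (border '')
j=21 s[j]='b': π[21]=0 (border '')
j=22 s[j]='e': π[22]=0 (border '')
j=23 s[j]='f': π[23]=1 (border 'f')
j=24 s[j]='d': π[24]=2 (border 'fd')
j=25 s[j]='c': k: 2→0; π[25]=0 (border '')
j=26 s[j]='d': π[26]=0 (border '')
j=27 s[j]='f': π[27]=1 (border 'f')
j=28 s[j]='f': k: 1→0; π[28]=1 (border 'f')
j=29 s[j]='d': π[29]=2 (border 'fd')
j=30 s[j]='f': k: 2→0; π[30]=1 (border 'f')

[0, 0, 0, 1, 2, 0, 0, 0, 0, 0, 0, 0, 0, 1, 0, 0, 0, 0, 0, 0, 0, 0, 0, 1, 2, 0, 0, 1, 1, 2, 1]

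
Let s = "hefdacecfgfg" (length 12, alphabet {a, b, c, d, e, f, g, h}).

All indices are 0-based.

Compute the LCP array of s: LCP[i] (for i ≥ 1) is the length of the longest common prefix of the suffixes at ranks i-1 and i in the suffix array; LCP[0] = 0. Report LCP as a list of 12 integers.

rank | idx | suffix
   0 |   4 | acecfgfg
   1 |   5 | cecfgfg
   2 |   7 | cfgfg
   3 |   3 | dacecfgfg
   4 |   6 | ecfgfg
   5 |   1 | efdacecfgfg
   6 |   2 | fdacecfgfg
   7 |  10 | fg
   8 |   8 | fgfg
   9 |  11 | g
  10 |   9 | gfg
  11 |   0 | hefdacecfgfg

SA = [4, 5, 7, 3, 6, 1, 2, 10, 8, 11, 9, 0]
[i] adj suffixes → lcp
  [1] 4/5 → 0 ('')
  [2] 5/7 → 1 ('c')
  [3] 7/3 → 0 ('')
  [4] 3/6 → 0 ('')
  [5] 6/1 → 1 ('e')
  [6] 1/2 → 0 ('')
  [7] 2/10 → 1 ('f')
  [8] 10/8 → 2 ('fg')
  [9] 8/11 → 0 ('')
  [10] 11/9 → 1 ('g')
  [11] 9/0 → 0 ('')

[0, 0, 1, 0, 0, 1, 0, 1, 2, 0, 1, 0]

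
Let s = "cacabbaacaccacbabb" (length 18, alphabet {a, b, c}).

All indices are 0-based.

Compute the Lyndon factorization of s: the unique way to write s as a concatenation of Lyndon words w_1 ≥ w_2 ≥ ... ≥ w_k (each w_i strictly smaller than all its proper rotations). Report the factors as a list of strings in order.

["c", "ac", "abb", "aacaccacbabb"]

emit factor 1: 'c' (i=0, period=1)
emit factor 2: 'ac' (i=1, period=2)
emit factor 3: 'abb' (i=3, period=3)
emit factor 4: 'aacaccacbabb' (i=6, period=12)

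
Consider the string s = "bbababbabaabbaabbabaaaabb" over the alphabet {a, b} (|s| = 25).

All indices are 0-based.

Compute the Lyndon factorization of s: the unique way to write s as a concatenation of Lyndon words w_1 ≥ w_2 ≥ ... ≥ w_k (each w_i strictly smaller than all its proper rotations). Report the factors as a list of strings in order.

emit factor 1: 'b' (i=0, period=1)
emit factor 2: 'b' (i=1, period=1)
emit factor 3: 'ababb' (i=2, period=5)
emit factor 4: 'ab' (i=7, period=2)
emit factor 5: 'aabbaabbab' (i=9, period=10)
emit factor 6: 'aaaabb' (i=19, period=6)

["b", "b", "ababb", "ab", "aabbaabbab", "aaaabb"]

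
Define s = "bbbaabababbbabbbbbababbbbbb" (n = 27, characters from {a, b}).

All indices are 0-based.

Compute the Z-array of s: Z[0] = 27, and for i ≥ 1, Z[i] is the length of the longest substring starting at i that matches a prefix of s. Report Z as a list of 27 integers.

Z[0]=27
i=1: i≥r, start 0; Z[1]=2 extend→box=[1,3)
i=2: min(r-i=1, Z[1]=2)=1; Z[2]=1
i=3: i≥r, start 0; Z[3]=0
i=4: i≥r, start 0; Z[4]=0
i=5: i≥r, start 0; Z[5]=1 extend→box=[5,6)
i=6: i≥r, start 0; Z[6]=0
i=7: i≥r, start 0; Z[7]=1 extend→box=[7,8)
i=8: i≥r, start 0; Z[8]=0
i=9: i≥r, start 0; Z[9]=4 extend→box=[9,13)
i=10: min(r-i=3, Z[1]=2)=2; Z[10]=2
i=11: min(r-i=2, Z[2]=1)=1; Z[11]=1
i=12: min(r-i=1, Z[3]=0)=0; Z[12]=0
i=13: i≥r, start 0; Z[13]=3 extend→box=[13,16)
i=14: min(r-i=2, Z[1]=2)=2; Z[14]=3 extend→box=[14,17)
i=15: min(r-i=2, Z[1]=2)=2; Z[15]=4 extend→box=[15,19)
i=16: min(r-i=3, Z[1]=2)=2; Z[16]=2
i=17: min(r-i=2, Z[2]=1)=1; Z[17]=1
i=18: min(r-i=1, Z[3]=0)=0; Z[18]=0
i=19: i≥r, start 0; Z[19]=1 extend→box=[19,20)
i=20: i≥r, start 0; Z[20]=0
i=21: i≥r, start 0; Z[21]=3 extend→box=[21,24)
i=22: min(r-i=2, Z[1]=2)=2; Z[22]=3 extend→box=[22,25)
i=23: min(r-i=2, Z[1]=2)=2; Z[23]=3 extend→box=[23,26)
i=24: min(r-i=2, Z[1]=2)=2; Z[24]=3 extend→box=[24,27)
i=25: min(r-i=2, Z[1]=2)=2; Z[25]=2
i=26: min(r-i=1, Z[2]=1)=1; Z[26]=1

[27, 2, 1, 0, 0, 1, 0, 1, 0, 4, 2, 1, 0, 3, 3, 4, 2, 1, 0, 1, 0, 3, 3, 3, 3, 2, 1]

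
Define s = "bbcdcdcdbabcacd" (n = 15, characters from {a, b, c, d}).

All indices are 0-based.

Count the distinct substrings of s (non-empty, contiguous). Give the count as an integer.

101

rank | idx | suffix
   0 |   9 | abcacd
   1 |  12 | acd
   2 |   8 | babcacd
   3 |   0 | bbcdcdcdbabcacd
   4 |  10 | bcacd
   5 |   1 | bcdcdcdbabcacd
   6 |  11 | cacd
   7 |  13 | cd
   8 |   6 | cdbabcacd
   9 |   4 | cdcdbabcacd
  10 |   2 | cdcdcdbabcacd
  11 |  14 | d
  12 |   7 | dbabcacd
  13 |   5 | dcdbabcacd
  14 |   3 | dcdcdbabcacd

SA = [9, 12, 8, 0, 10, 1, 11, 13, 6, 4, 2, 14, 7, 5, 3]
rank  pair      lcp
   1  s[9:],s[12:]  1  'a'
   2  s[12:],s[8:]  0  ''
   3  s[8:],s[0:]  1  'b'
   4  s[0:],s[10:]  1  'b'
   5  s[10:],s[1:]  2  'bc'
   6  s[1:],s[11:]  0  ''
   7  s[11:],s[13:]  1  'c'
   8  s[13:],s[6:]  2  'cd'
   9  s[6:],s[4:]  2  'cd'
  10  s[4:],s[2:]  4  'cdcd'
  11  s[2:],s[14:]  0  ''
  12  s[14:],s[7:]  1  'd'
  13  s[7:],s[5:]  1  'd'
  14  s[5:],s[3:]  3  'dcd'

n(n+1)/2 = 15·16/2 = 120
Σ LCP = 0 + 1 + 0 + 1 + 1 + 2 + 0 + 1 + 2 + 2 + 4 + 0 + 1 + 1 + 3 = 19
distinct = 120 − 19 = 101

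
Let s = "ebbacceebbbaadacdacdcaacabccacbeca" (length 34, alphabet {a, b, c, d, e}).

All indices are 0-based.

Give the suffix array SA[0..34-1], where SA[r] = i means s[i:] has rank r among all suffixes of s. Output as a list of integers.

rank | idx | suffix
   0 |  33 | a
   1 |  21 | aacabccacbeca
   2 |  11 | aadacdacdcaacabccacbeca
   3 |  24 | abccacbeca
   4 |  22 | acabccacbeca
   5 |  28 | acbeca
   6 |   3 | acceebbbaadacdacdcaacabccacbeca
   7 |  14 | acdacdcaacabccacbeca
   8 |  17 | acdcaacabccacbeca
   9 |  12 | adacdacdcaacabccacbeca
  10 |  10 | baadacdacdcaacabccacbeca
  11 |   2 | bacceebbbaadacdacdcaacabccacbeca
  12 |   9 | bbaadacdacdcaacabccacbeca
  13 |   1 | bbacceebbbaadacdacdcaacabccacbeca
  14 |   8 | bbbaadacdacdcaacabccacbeca
  15 |  25 | bccacbeca
  16 |  30 | beca
  17 |  32 | ca
  18 |  20 | caacabccacbeca
  19 |  23 | cabccacbeca
  20 |  27 | cacbeca
  21 |  29 | cbeca
  22 |  26 | ccacbeca
  23 |   4 | cceebbbaadacdacdcaacabccacbeca
  24 |  15 | cdacdcaacabccacbeca
  25 |  18 | cdcaacabccacbeca
  26 |   5 | ceebbbaadacdacdcaacabccacbeca
  27 |  13 | dacdacdcaacabccacbeca
  28 |  16 | dacdcaacabccacbeca
  29 |  19 | dcaacabccacbeca
  30 |   0 | ebbacceebbbaadacdacdcaacabccacbeca
  31 |   7 | ebbbaadacdacdcaacabccacbeca
  32 |  31 | eca
  33 |   6 | eebbbaadacdacdcaacabccacbeca

[33, 21, 11, 24, 22, 28, 3, 14, 17, 12, 10, 2, 9, 1, 8, 25, 30, 32, 20, 23, 27, 29, 26, 4, 15, 18, 5, 13, 16, 19, 0, 7, 31, 6]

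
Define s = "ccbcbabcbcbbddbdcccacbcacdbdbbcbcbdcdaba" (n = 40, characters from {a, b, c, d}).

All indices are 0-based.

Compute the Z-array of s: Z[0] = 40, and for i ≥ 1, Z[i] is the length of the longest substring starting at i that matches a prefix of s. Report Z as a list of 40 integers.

[40, 1, 0, 1, 0, 0, 0, 1, 0, 1, 0, 0, 0, 0, 0, 0, 2, 2, 1, 0, 1, 0, 1, 0, 1, 0, 0, 0, 0, 0, 1, 0, 1, 0, 0, 1, 0, 0, 0, 0]

Z[0]=40
i=1: outside box; Z[1]=1 grow→box=[1,2)
i=2: outside box; Z[2]=0
i=3: outside box; Z[3]=1 grow→box=[3,4)
i=4: outside box; Z[4]=0
i=5: outside box; Z[5]=0
i=6: outside box; Z[6]=0
i=7: outside box; Z[7]=1 grow→box=[7,8)
i=8: outside box; Z[8]=0
i=9: outside box; Z[9]=1 grow→box=[9,10)
i=10: outside box; Z[10]=0
i=11: outside box; Z[11]=0
i=12: outside box; Z[12]=0
i=13: outside box; Z[13]=0
i=14: outside box; Z[14]=0
i=15: outside box; Z[15]=0
i=16: outside box; Z[16]=2 grow→box=[16,18)
i=17: min(r-i=1, Z[1]=1)=1; Z[17]=2 grow→box=[17,19)
i=18: min(r-i=1, Z[1]=1)=1; Z[18]=1
i=19: outside box; Z[19]=0
i=20: outside box; Z[20]=1 grow→box=[20,21)
i=21: outside box; Z[21]=0
i=22: outside box; Z[22]=1 grow→box=[22,23)
i=23: outside box; Z[23]=0
i=24: outside box; Z[24]=1 grow→box=[24,25)
i=25: outside box; Z[25]=0
i=26: outside box; Z[26]=0
i=27: outside box; Z[27]=0
i=28: outside box; Z[28]=0
i=29: outside box; Z[29]=0
i=30: outside box; Z[30]=1 grow→box=[30,31)
i=31: outside box; Z[31]=0
i=32: outside box; Z[32]=1 grow→box=[32,33)
i=33: outside box; Z[33]=0
i=34: outside box; Z[34]=0
i=35: outside box; Z[35]=1 grow→box=[35,36)
i=36: outside box; Z[36]=0
i=37: outside box; Z[37]=0
i=38: outside box; Z[38]=0
i=39: outside box; Z[39]=0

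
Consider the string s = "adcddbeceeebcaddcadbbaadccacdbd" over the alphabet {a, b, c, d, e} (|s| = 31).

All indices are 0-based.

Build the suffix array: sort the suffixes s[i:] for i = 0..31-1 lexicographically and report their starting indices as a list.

rank | idx | suffix
   0 |  21 | aadccacdbd
   1 |  26 | acdbd
   2 |  17 | adbbaadccacdbd
   3 |  22 | adccacdbd
   4 |   0 | adcddbeceeebcaddcadbbaadccacdbd
   5 |  13 | addcadbbaadccacdbd
   6 |  20 | baadccacdbd
   7 |  19 | bbaadccacdbd
   8 |  11 | bcaddcadbbaadccacdbd
   9 |  29 | bd
  10 |   5 | beceeebcaddcadbbaadccacdbd
  11 |  25 | cacdbd
  12 |  16 | cadbbaadccacdbd
  13 |  12 | caddcadbbaadccacdbd
  14 |  24 | ccacdbd
  15 |  27 | cdbd
  16 |   2 | cddbeceeebcaddcadbbaadccacdbd
  17 |   7 | ceeebcaddcadbbaadccacdbd
  18 |  30 | d
  19 |  18 | dbbaadccacdbd
  20 |  28 | dbd
  21 |   4 | dbeceeebcaddcadbbaadccacdbd
  22 |  15 | dcadbbaadccacdbd
  23 |  23 | dccacdbd
  24 |   1 | dcddbeceeebcaddcadbbaadccacdbd
  25 |   3 | ddbeceeebcaddcadbbaadccacdbd
  26 |  14 | ddcadbbaadccacdbd
  27 |  10 | ebcaddcadbbaadccacdbd
  28 |   6 | eceeebcaddcadbbaadccacdbd
  29 |   9 | eebcaddcadbbaadccacdbd
  30 |   8 | eeebcaddcadbbaadccacdbd

[21, 26, 17, 22, 0, 13, 20, 19, 11, 29, 5, 25, 16, 12, 24, 27, 2, 7, 30, 18, 28, 4, 15, 23, 1, 3, 14, 10, 6, 9, 8]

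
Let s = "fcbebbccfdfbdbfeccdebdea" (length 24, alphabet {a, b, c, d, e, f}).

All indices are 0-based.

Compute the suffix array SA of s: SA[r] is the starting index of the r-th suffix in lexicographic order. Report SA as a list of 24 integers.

sorted suffixes:
  #0 SA[0]=23  'a'
  #1 SA[1]=4  'bbccfdfbdbfeccdebdea'
  #2 SA[2]=5  'bccfdfbdbfeccdebdea'
  #3 SA[3]=11  'bdbfeccdebdea'
  #4 SA[4]=20  'bdea'
  #5 SA[5]=2  'bebbccfdfbdbfeccdebdea'
  #6 SA[6]=13  'bfeccdebdea'
  #7 SA[7]=1  'cbebbccfdfbdbfeccdebdea'
  #8 SA[8]=16  'ccdebdea'
  #9 SA[9]=6  'ccfdfbdbfeccdebdea'
  #10 SA[10]=17  'cdebdea'
  #11 SA[11]=7  'cfdfbdbfeccdebdea'
  #12 SA[12]=12  'dbfeccdebdea'
  #13 SA[13]=21  'dea'
  #14 SA[14]=18  'debdea'
  #15 SA[15]=9  'dfbdbfeccdebdea'
  #16 SA[16]=22  'ea'
  #17 SA[17]=3  'ebbccfdfbdbfeccdebdea'
  #18 SA[18]=19  'ebdea'
  #19 SA[19]=15  'eccdebdea'
  #20 SA[20]=10  'fbdbfeccdebdea'
  #21 SA[21]=0  'fcbebbccfdfbdbfeccdebdea'
  #22 SA[22]=8  'fdfbdbfeccdebdea'
  #23 SA[23]=14  'feccdebdea'

[23, 4, 5, 11, 20, 2, 13, 1, 16, 6, 17, 7, 12, 21, 18, 9, 22, 3, 19, 15, 10, 0, 8, 14]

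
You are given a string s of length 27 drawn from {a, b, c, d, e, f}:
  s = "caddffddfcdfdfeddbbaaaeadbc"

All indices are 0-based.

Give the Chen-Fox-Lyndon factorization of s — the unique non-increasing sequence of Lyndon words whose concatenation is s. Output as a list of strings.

emit factor 1: 'c' (i=0, period=1)
emit factor 2: 'addffddfcdfdfeddbb' (i=1, period=18)
emit factor 3: 'aaaeadbc' (i=19, period=8)

["c", "addffddfcdfdfeddbb", "aaaeadbc"]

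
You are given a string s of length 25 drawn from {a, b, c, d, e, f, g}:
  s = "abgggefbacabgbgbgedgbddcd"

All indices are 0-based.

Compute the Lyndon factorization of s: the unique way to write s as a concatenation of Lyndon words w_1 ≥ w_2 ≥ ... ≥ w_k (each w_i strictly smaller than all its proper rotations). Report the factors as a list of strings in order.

emit factor 1: 'abgggefbac' (i=0, period=10)
emit factor 2: 'abgbgbgedgbddcd' (i=10, period=15)

["abgggefbac", "abgbgbgedgbddcd"]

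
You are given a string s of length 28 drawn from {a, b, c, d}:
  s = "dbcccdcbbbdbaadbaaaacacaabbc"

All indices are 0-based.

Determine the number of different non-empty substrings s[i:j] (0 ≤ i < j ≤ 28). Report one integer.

364

rank | idx | suffix
   0 |  16 | aaaacacaabbc
   1 |  17 | aaacacaabbc
   2 |  23 | aabbc
   3 |  18 | aacacaabbc
   4 |  12 | aadbaaaacacaabbc
   5 |  24 | abbc
   6 |  21 | acaabbc
   7 |  19 | acacaabbc
   8 |  13 | adbaaaacacaabbc
   9 |  15 | baaaacacaabbc
  10 |  11 | baadbaaaacacaabbc
  11 |   7 | bbbdbaadbaaaacacaabbc
  12 |  25 | bbc
  13 |   8 | bbdbaadbaaaacacaabbc
  14 |  26 | bc
  15 |   1 | bcccdcbbbdbaadbaaaacacaabbc
  16 |   9 | bdbaadbaaaacacaabbc
  17 |  27 | c
  18 |  22 | caabbc
  19 |  20 | cacaabbc
  20 |   6 | cbbbdbaadbaaaacacaabbc
  21 |   2 | cccdcbbbdbaadbaaaacacaabbc
  22 |   3 | ccdcbbbdbaadbaaaacacaabbc
  23 |   4 | cdcbbbdbaadbaaaacacaabbc
  24 |  14 | dbaaaacacaabbc
  25 |  10 | dbaadbaaaacacaabbc
  26 |   0 | dbcccdcbbbdbaadbaaaacacaabbc
  27 |   5 | dcbbbdbaadbaaaacacaabbc

SA = [16, 17, 23, 18, 12, 24, 21, 19, 13, 15, 11, 7, 25, 8, 26, 1, 9, 27, 22, 20, 6, 2, 3, 4, 14, 10, 0, 5]
rank  pair      lcp
   1  s[16:],s[17:]  3  'aaa'
   2  s[17:],s[23:]  2  'aa'
   3  s[23:],s[18:]  2  'aa'
   4  s[18:],s[12:]  2  'aa'
   5  s[12:],s[24:]  1  'a'
   6  s[24:],s[21:]  1  'a'
   7  s[21:],s[19:]  3  'aca'
   8  s[19:],s[13:]  1  'a'
   9  s[13:],s[15:]  0  ''
  10  s[15:],s[11:]  3  'baa'
  11  s[11:],s[7:]  1  'b'
  12  s[7:],s[25:]  2  'bb'
  13  s[25:],s[8:]  2  'bb'
  14  s[8:],s[26:]  1  'b'
  15  s[26:],s[1:]  2  'bc'
  16  s[1:],s[9:]  1  'b'
  17  s[9:],s[27:]  0  ''
  18  s[27:],s[22:]  1  'c'
  19  s[22:],s[20:]  2  'ca'
  20  s[20:],s[6:]  1  'c'
  21  s[6:],s[2:]  1  'c'
  22  s[2:],s[3:]  2  'cc'
  23  s[3:],s[4:]  1  'c'
  24  s[4:],s[14:]  0  ''
  25  s[14:],s[10:]  4  'dbaa'
  26  s[10:],s[0:]  2  'db'
  27  s[0:],s[5:]  1  'd'

n(n+1)/2 = 28·29/2 = 406
Σ LCP = 0 + 3 + 2 + 2 + 2 + 1 + 1 + 3 + 1 + 0 + 3 + 1 + 2 + 2 + 1 + 2 + 1 + 0 + 1 + 2 + 1 + 1 + 2 + 1 + 0 + 4 + 2 + 1 = 42
distinct = 406 − 42 = 364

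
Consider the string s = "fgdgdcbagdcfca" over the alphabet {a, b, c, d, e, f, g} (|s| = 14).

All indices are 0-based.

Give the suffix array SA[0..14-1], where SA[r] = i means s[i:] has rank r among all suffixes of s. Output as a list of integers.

rank | idx | suffix
   0 |  13 | a
   1 |   7 | agdcfca
   2 |   6 | bagdcfca
   3 |  12 | ca
   4 |   5 | cbagdcfca
   5 |  10 | cfca
   6 |   4 | dcbagdcfca
   7 |   9 | dcfca
   8 |   2 | dgdcbagdcfca
   9 |  11 | fca
  10 |   0 | fgdgdcbagdcfca
  11 |   3 | gdcbagdcfca
  12 |   8 | gdcfca
  13 |   1 | gdgdcbagdcfca

[13, 7, 6, 12, 5, 10, 4, 9, 2, 11, 0, 3, 8, 1]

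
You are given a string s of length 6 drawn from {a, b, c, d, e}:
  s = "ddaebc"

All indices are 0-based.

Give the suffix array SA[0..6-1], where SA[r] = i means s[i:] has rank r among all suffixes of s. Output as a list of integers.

rank→(start, suffix):
  0 → (2, 'aebc')
  1 → (4, 'bc')
  2 → (5, 'c')
  3 → (1, 'daebc')
  4 → (0, 'ddaebc')
  5 → (3, 'ebc')

[2, 4, 5, 1, 0, 3]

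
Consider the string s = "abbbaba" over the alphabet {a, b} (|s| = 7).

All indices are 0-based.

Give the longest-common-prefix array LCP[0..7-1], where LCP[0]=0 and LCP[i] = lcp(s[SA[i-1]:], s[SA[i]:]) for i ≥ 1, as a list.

[0, 1, 2, 0, 2, 1, 2]

rank | idx | suffix
   0 |   6 | a
   1 |   4 | aba
   2 |   0 | abbbaba
   3 |   5 | ba
   4 |   3 | baba
   5 |   2 | bbaba
   6 |   1 | bbbaba

SA = [6, 4, 0, 5, 3, 2, 1]
[i] adj suffixes → lcp
  [1] 6/4 → 1 ('a')
  [2] 4/0 → 2 ('ab')
  [3] 0/5 → 0 ('')
  [4] 5/3 → 2 ('ba')
  [5] 3/2 → 1 ('b')
  [6] 2/1 → 2 ('bb')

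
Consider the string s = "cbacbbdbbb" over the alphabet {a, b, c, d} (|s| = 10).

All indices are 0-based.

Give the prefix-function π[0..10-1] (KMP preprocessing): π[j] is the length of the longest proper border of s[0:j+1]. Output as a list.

π[0] = 0
j=1 s[j]='b': π[1]=0 (border '')
j=2 s[j]='a': π[2]=0 (border '')
j=3 s[j]='c': π[3]=1 (border 'c')
j=4 s[j]='b': π[4]=2 (border 'cb')
j=5 s[j]='b': k: 2→0; π[5]=0 (border '')
j=6 s[j]='d': π[6]=0 (border '')
j=7 s[j]='b': π[7]=0 (border '')
j=8 s[j]='b': π[8]=0 (border '')
j=9 s[j]='b': π[9]=0 (border '')

[0, 0, 0, 1, 2, 0, 0, 0, 0, 0]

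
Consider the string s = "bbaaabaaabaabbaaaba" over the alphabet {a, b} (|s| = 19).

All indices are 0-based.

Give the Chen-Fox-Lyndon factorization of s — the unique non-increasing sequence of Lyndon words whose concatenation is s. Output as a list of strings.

["b", "b", "aaabaaabaabb", "aaab", "a"]

emit factor 1: 'b' (i=0, period=1)
emit factor 2: 'b' (i=1, period=1)
emit factor 3: 'aaabaaabaabb' (i=2, period=12)
emit factor 4: 'aaab' (i=14, period=4)
emit factor 5: 'a' (i=18, period=1)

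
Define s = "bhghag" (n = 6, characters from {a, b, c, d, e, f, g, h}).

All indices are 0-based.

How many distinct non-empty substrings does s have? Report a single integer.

rank→(start, suffix):
  0 → (4, 'ag')
  1 → (0, 'bhghag')
  2 → (5, 'g')
  3 → (2, 'ghag')
  4 → (3, 'hag')
  5 → (1, 'hghag')

SA = [4, 0, 5, 2, 3, 1]
rank  pair      lcp
   1  s[4:],s[0:]  0  ''
   2  s[0:],s[5:]  0  ''
   3  s[5:],s[2:]  1  'g'
   4  s[2:],s[3:]  0  ''
   5  s[3:],s[1:]  1  'h'

n(n+1)/2 = 6·7/2 = 21
Σ LCP = 0 + 0 + 0 + 1 + 0 + 1 = 2
distinct = 21 − 2 = 19

19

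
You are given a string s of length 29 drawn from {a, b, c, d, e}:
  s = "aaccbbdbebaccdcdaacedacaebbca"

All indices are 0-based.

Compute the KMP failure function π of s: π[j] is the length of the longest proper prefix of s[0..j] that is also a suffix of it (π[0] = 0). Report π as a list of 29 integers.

[0, 1, 0, 0, 0, 0, 0, 0, 0, 0, 1, 0, 0, 0, 0, 0, 1, 2, 3, 0, 0, 1, 0, 1, 0, 0, 0, 0, 1]

π[0] = 0
j=1 s[j]='a': π[1]=1 (border 'a')
j=2 s[j]='c': k: 1→0; π[2]=0 (border '')
j=3 s[j]='c': π[3]=0 (border '')
j=4 s[j]='b': π[4]=0 (border '')
j=5 s[j]='b': π[5]=0 (border '')
j=6 s[j]='d': π[6]=0 (border '')
j=7 s[j]='b': π[7]=0 (border '')
j=8 s[j]='e': π[8]=0 (border '')
j=9 s[j]='b': π[9]=0 (border '')
j=10 s[j]='a': π[10]=1 (border 'a')
j=11 s[j]='c': k: 1→0; π[11]=0 (border '')
j=12 s[j]='c': π[12]=0 (border '')
j=13 s[j]='d': π[13]=0 (border '')
j=14 s[j]='c': π[14]=0 (border '')
j=15 s[j]='d': π[15]=0 (border '')
j=16 s[j]='a': π[16]=1 (border 'a')
j=17 s[j]='a': π[17]=2 (border 'aa')
j=18 s[j]='c': π[18]=3 (border 'aac')
j=19 s[j]='e': k: 3→0; π[19]=0 (border '')
j=20 s[j]='d': π[20]=0 (border '')
j=21 s[j]='a': π[21]=1 (border 'a')
j=22 s[j]='c': k: 1→0; π[22]=0 (border '')
j=23 s[j]='a': π[23]=1 (border 'a')
j=24 s[j]='e': k: 1→0; π[24]=0 (border '')
j=25 s[j]='b': π[25]=0 (border '')
j=26 s[j]='b': π[26]=0 (border '')
j=27 s[j]='c': π[27]=0 (border '')
j=28 s[j]='a': π[28]=1 (border 'a')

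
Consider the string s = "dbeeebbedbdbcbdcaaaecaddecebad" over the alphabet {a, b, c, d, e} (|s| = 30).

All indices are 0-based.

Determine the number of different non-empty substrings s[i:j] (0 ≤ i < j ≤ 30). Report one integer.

sorted suffixes:
  #0 SA[0]=16  'aaaecaddecebad'
  #1 SA[1]=17  'aaecaddecebad'
  #2 SA[2]=28  'ad'
  #3 SA[3]=21  'addecebad'
  #4 SA[4]=18  'aecaddecebad'
  #5 SA[5]=27  'bad'
  #6 SA[6]=5  'bbedbdbcbdcaaaecaddecebad'
  #7 SA[7]=11  'bcbdcaaaecaddecebad'
  #8 SA[8]=9  'bdbcbdcaaaecaddecebad'
  #9 SA[9]=13  'bdcaaaecaddecebad'
  #10 SA[10]=6  'bedbdbcbdcaaaecaddecebad'
  #11 SA[11]=1  'beeebbedbdbcbdcaaaecaddecebad'
  #12 SA[12]=15  'caaaecaddecebad'
  #13 SA[13]=20  'caddecebad'
  #14 SA[14]=12  'cbdcaaaecaddecebad'
  #15 SA[15]=25  'cebad'
  #16 SA[16]=29  'd'
  #17 SA[17]=10  'dbcbdcaaaecaddecebad'
  #18 SA[18]=8  'dbdbcbdcaaaecaddecebad'
  #19 SA[19]=0  'dbeeebbedbdbcbdcaaaecaddecebad'
  #20 SA[20]=14  'dcaaaecaddecebad'
  #21 SA[21]=22  'ddecebad'
  #22 SA[22]=23  'decebad'
  #23 SA[23]=26  'ebad'
  #24 SA[24]=4  'ebbedbdbcbdcaaaecaddecebad'
  #25 SA[25]=19  'ecaddecebad'
  #26 SA[26]=24  'ecebad'
  #27 SA[27]=7  'edbdbcbdcaaaecaddecebad'
  #28 SA[28]=3  'eebbedbdbcbdcaaaecaddecebad'
  #29 SA[29]=2  'eeebbedbdbcbdcaaaecaddecebad'

SA = [16, 17, 28, 21, 18, 27, 5, 11, 9, 13, 6, 1, 15, 20, 12, 25, 29, 10, 8, 0, 14, 22, 23, 26, 4, 19, 24, 7, 3, 2]
i: (SA[i-1],SA[i]) lcp shared
  1: (16,17) 2 'aa'
  2: (17,28) 1 'a'
  3: (28,21) 2 'ad'
  4: (21,18) 1 'a'
  5: (18,27) 0 ''
  6: (27,5) 1 'b'
  7: (5,11) 1 'b'
  8: (11,9) 1 'b'
  9: (9,13) 2 'bd'
  10: (13,6) 1 'b'
  11: (6,1) 2 'be'
  12: (1,15) 0 ''
  13: (15,20) 2 'ca'
  14: (20,12) 1 'c'
  15: (12,25) 1 'c'
  16: (25,29) 0 ''
  17: (29,10) 1 'd'
  18: (10,8) 2 'db'
  19: (8,0) 2 'db'
  20: (0,14) 1 'd'
  21: (14,22) 1 'd'
  22: (22,23) 1 'd'
  23: (23,26) 0 ''
  24: (26,4) 2 'eb'
  25: (4,19) 1 'e'
  26: (19,24) 2 'ec'
  27: (24,7) 1 'e'
  28: (7,3) 1 'e'
  29: (3,2) 2 'ee'

n(n+1)/2 = 30·31/2 = 465
Σ LCP = 0 + 2 + 1 + 2 + 1 + 0 + 1 + 1 + 1 + 2 + 1 + 2 + 0 + 2 + 1 + 1 + 0 + 1 + 2 + 2 + 1 + 1 + 1 + 0 + 2 + 1 + 2 + 1 + 1 + 2 = 35
distinct = 465 − 35 = 430

430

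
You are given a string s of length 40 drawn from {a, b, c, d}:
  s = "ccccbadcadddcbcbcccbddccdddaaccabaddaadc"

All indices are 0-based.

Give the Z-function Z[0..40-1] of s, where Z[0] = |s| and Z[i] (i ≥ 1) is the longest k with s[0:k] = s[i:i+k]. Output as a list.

[40, 3, 2, 1, 0, 0, 0, 1, 0, 0, 0, 0, 1, 0, 1, 0, 3, 2, 1, 0, 0, 0, 2, 1, 0, 0, 0, 0, 0, 2, 1, 0, 0, 0, 0, 0, 0, 0, 0, 1]

Z[0]=40
i=1: fresh scan; Z[1]=3 grow→box=[1,4)
i=2: min(r-i=2, Z[1]=3)=2; Z[2]=2
i=3: min(r-i=1, Z[2]=2)=1; Z[3]=1
i=4: fresh scan; Z[4]=0
i=5: fresh scan; Z[5]=0
i=6: fresh scan; Z[6]=0
i=7: fresh scan; Z[7]=1 grow→box=[7,8)
i=8: fresh scan; Z[8]=0
i=9: fresh scan; Z[9]=0
i=10: fresh scan; Z[10]=0
i=11: fresh scan; Z[11]=0
i=12: fresh scan; Z[12]=1 grow→box=[12,13)
i=13: fresh scan; Z[13]=0
i=14: fresh scan; Z[14]=1 grow→box=[14,15)
i=15: fresh scan; Z[15]=0
i=16: fresh scan; Z[16]=3 grow→box=[16,19)
i=17: min(r-i=2, Z[1]=3)=2; Z[17]=2
i=18: min(r-i=1, Z[2]=2)=1; Z[18]=1
i=19: fresh scan; Z[19]=0
i=20: fresh scan; Z[20]=0
i=21: fresh scan; Z[21]=0
i=22: fresh scan; Z[22]=2 grow→box=[22,24)
i=23: min(r-i=1, Z[1]=3)=1; Z[23]=1
i=24: fresh scan; Z[24]=0
i=25: fresh scan; Z[25]=0
i=26: fresh scan; Z[26]=0
i=27: fresh scan; Z[27]=0
i=28: fresh scan; Z[28]=0
i=29: fresh scan; Z[29]=2 grow→box=[29,31)
i=30: min(r-i=1, Z[1]=3)=1; Z[30]=1
i=31: fresh scan; Z[31]=0
i=32: fresh scan; Z[32]=0
i=33: fresh scan; Z[33]=0
i=34: fresh scan; Z[34]=0
i=35: fresh scan; Z[35]=0
i=36: fresh scan; Z[36]=0
i=37: fresh scan; Z[37]=0
i=38: fresh scan; Z[38]=0
i=39: fresh scan; Z[39]=1 grow→box=[39,40)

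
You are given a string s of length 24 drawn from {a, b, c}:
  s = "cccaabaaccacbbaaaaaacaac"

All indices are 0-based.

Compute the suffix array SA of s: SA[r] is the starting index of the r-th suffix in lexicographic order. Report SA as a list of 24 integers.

sorted suffixes:
  #0 SA[0]=14  'aaaaaacaac'
  #1 SA[1]=15  'aaaaacaac'
  #2 SA[2]=16  'aaaacaac'
  #3 SA[3]=17  'aaacaac'
  #4 SA[4]=3  'aabaaccacbbaaaaaacaac'
  #5 SA[5]=21  'aac'
  #6 SA[6]=18  'aacaac'
  #7 SA[7]=6  'aaccacbbaaaaaacaac'
  #8 SA[8]=4  'abaaccacbbaaaaaacaac'
  #9 SA[9]=22  'ac'
  #10 SA[10]=19  'acaac'
  #11 SA[11]=10  'acbbaaaaaacaac'
  #12 SA[12]=7  'accacbbaaaaaacaac'
  #13 SA[13]=13  'baaaaaacaac'
  #14 SA[14]=5  'baaccacbbaaaaaacaac'
  #15 SA[15]=12  'bbaaaaaacaac'
  #16 SA[16]=23  'c'
  #17 SA[17]=2  'caabaaccacbbaaaaaacaac'
  #18 SA[18]=20  'caac'
  #19 SA[19]=9  'cacbbaaaaaacaac'
  #20 SA[20]=11  'cbbaaaaaacaac'
  #21 SA[21]=1  'ccaabaaccacbbaaaaaacaac'
  #22 SA[22]=8  'ccacbbaaaaaacaac'
  #23 SA[23]=0  'cccaabaaccacbbaaaaaacaac'

[14, 15, 16, 17, 3, 21, 18, 6, 4, 22, 19, 10, 7, 13, 5, 12, 23, 2, 20, 9, 11, 1, 8, 0]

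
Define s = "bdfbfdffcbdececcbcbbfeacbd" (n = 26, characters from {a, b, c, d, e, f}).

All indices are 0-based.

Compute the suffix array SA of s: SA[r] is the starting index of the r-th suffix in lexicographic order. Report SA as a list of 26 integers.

rank→(start, suffix):
  0 → (22, 'acbd')
  1 → (18, 'bbfeacbd')
  2 → (16, 'bcbbfeacbd')
  3 → (24, 'bd')
  4 → (9, 'bdececcbcbbfeacbd')
  5 → (0, 'bdfbfdffcbdececcbcbbfeacbd')
  6 → (3, 'bfdffcbdececcbcbbfeacbd')
  7 → (19, 'bfeacbd')
  8 → (17, 'cbbfeacbd')
  9 → (15, 'cbcbbfeacbd')
  10 → (23, 'cbd')
  11 → (8, 'cbdececcbcbbfeacbd')
  12 → (14, 'ccbcbbfeacbd')
  13 → (12, 'ceccbcbbfeacbd')
  14 → (25, 'd')
  15 → (10, 'dececcbcbbfeacbd')
  16 → (1, 'dfbfdffcbdececcbcbbfeacbd')
  17 → (5, 'dffcbdececcbcbbfeacbd')
  18 → (21, 'eacbd')
  19 → (13, 'eccbcbbfeacbd')
  20 → (11, 'ececcbcbbfeacbd')
  21 → (2, 'fbfdffcbdececcbcbbfeacbd')
  22 → (7, 'fcbdececcbcbbfeacbd')
  23 → (4, 'fdffcbdececcbcbbfeacbd')
  24 → (20, 'feacbd')
  25 → (6, 'ffcbdececcbcbbfeacbd')

[22, 18, 16, 24, 9, 0, 3, 19, 17, 15, 23, 8, 14, 12, 25, 10, 1, 5, 21, 13, 11, 2, 7, 4, 20, 6]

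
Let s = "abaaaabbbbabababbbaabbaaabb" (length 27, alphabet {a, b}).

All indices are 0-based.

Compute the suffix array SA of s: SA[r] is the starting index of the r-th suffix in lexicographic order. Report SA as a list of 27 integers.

rank | idx | suffix
   0 |   2 | aaaabbbbabababbbaabbaaabb
   1 |  22 | aaabb
   2 |   3 | aaabbbbabababbbaabbaaabb
   3 |  23 | aabb
   4 |  18 | aabbaaabb
   5 |   4 | aabbbbabababbbaabbaaabb
   6 |   0 | abaaaabbbbabababbbaabbaaabb
   7 |  10 | abababbbaabbaaabb
   8 |  12 | ababbbaabbaaabb
   9 |  24 | abb
  10 |  19 | abbaaabb
  11 |  14 | abbbaabbaaabb
  12 |   5 | abbbbabababbbaabbaaabb
  13 |  26 | b
  14 |   1 | baaaabbbbabababbbaabbaaabb
  15 |  21 | baaabb
  16 |  17 | baabbaaabb
  17 |   9 | babababbbaabbaaabb
  18 |  11 | bababbbaabbaaabb
  19 |  13 | babbbaabbaaabb
  20 |  25 | bb
  21 |  20 | bbaaabb
  22 |  16 | bbaabbaaabb
  23 |   8 | bbabababbbaabbaaabb
  24 |  15 | bbbaabbaaabb
  25 |   7 | bbbabababbbaabbaaabb
  26 |   6 | bbbbabababbbaabbaaabb

[2, 22, 3, 23, 18, 4, 0, 10, 12, 24, 19, 14, 5, 26, 1, 21, 17, 9, 11, 13, 25, 20, 16, 8, 15, 7, 6]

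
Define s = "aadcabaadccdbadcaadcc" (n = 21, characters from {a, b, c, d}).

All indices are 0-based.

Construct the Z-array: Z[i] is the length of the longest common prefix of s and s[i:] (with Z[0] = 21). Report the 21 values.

[21, 1, 0, 0, 1, 0, 4, 1, 0, 0, 0, 0, 0, 1, 0, 0, 4, 1, 0, 0, 0]

Z[0]=21
i=1: outside box; Z[1]=1 scan→box=[1,2)
i=2: outside box; Z[2]=0
i=3: outside box; Z[3]=0
i=4: outside box; Z[4]=1 scan→box=[4,5)
i=5: outside box; Z[5]=0
i=6: outside box; Z[6]=4 scan→box=[6,10)
i=7: min(r-i=3, Z[1]=1)=1; Z[7]=1
i=8: min(r-i=2, Z[2]=0)=0; Z[8]=0
i=9: min(r-i=1, Z[3]=0)=0; Z[9]=0
i=10: outside box; Z[10]=0
i=11: outside box; Z[11]=0
i=12: outside box; Z[12]=0
i=13: outside box; Z[13]=1 scan→box=[13,14)
i=14: outside box; Z[14]=0
i=15: outside box; Z[15]=0
i=16: outside box; Z[16]=4 scan→box=[16,20)
i=17: min(r-i=3, Z[1]=1)=1; Z[17]=1
i=18: min(r-i=2, Z[2]=0)=0; Z[18]=0
i=19: min(r-i=1, Z[3]=0)=0; Z[19]=0
i=20: outside box; Z[20]=0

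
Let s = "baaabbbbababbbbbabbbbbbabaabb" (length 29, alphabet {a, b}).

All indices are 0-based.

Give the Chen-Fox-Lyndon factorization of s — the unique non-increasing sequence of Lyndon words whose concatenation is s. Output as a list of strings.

["b", "aaabbbbababbbbbabbbbbbabaabb"]

emit factor 1: 'b' (i=0, period=1)
emit factor 2: 'aaabbbbababbbbbabbbbbbabaabb' (i=1, period=28)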